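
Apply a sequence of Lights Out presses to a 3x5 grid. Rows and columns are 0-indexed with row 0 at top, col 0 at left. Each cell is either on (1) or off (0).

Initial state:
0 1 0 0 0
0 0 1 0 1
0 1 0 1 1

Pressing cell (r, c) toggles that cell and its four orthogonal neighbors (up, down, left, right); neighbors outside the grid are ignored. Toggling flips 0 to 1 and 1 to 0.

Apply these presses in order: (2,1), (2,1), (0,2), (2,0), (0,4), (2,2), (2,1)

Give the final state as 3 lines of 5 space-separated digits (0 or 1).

Answer: 0 0 1 0 1
1 1 1 0 0
0 0 0 0 1

Derivation:
After press 1 at (2,1):
0 1 0 0 0
0 1 1 0 1
1 0 1 1 1

After press 2 at (2,1):
0 1 0 0 0
0 0 1 0 1
0 1 0 1 1

After press 3 at (0,2):
0 0 1 1 0
0 0 0 0 1
0 1 0 1 1

After press 4 at (2,0):
0 0 1 1 0
1 0 0 0 1
1 0 0 1 1

After press 5 at (0,4):
0 0 1 0 1
1 0 0 0 0
1 0 0 1 1

After press 6 at (2,2):
0 0 1 0 1
1 0 1 0 0
1 1 1 0 1

After press 7 at (2,1):
0 0 1 0 1
1 1 1 0 0
0 0 0 0 1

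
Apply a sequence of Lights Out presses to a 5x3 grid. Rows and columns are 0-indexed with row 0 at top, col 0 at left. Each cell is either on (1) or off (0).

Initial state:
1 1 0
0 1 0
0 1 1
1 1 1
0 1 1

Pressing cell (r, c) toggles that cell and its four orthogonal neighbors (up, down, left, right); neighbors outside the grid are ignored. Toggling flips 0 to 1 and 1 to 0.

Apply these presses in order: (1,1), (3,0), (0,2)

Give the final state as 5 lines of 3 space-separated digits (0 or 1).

After press 1 at (1,1):
1 0 0
1 0 1
0 0 1
1 1 1
0 1 1

After press 2 at (3,0):
1 0 0
1 0 1
1 0 1
0 0 1
1 1 1

After press 3 at (0,2):
1 1 1
1 0 0
1 0 1
0 0 1
1 1 1

Answer: 1 1 1
1 0 0
1 0 1
0 0 1
1 1 1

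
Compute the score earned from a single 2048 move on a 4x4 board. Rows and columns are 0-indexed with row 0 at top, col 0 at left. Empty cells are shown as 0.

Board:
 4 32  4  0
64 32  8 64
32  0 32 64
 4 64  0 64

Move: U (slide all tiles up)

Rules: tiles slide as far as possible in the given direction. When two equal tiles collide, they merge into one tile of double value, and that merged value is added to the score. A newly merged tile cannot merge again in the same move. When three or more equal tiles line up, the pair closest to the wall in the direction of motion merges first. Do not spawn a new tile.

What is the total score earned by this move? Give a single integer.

Answer: 192

Derivation:
Slide up:
col 0: [4, 64, 32, 4] -> [4, 64, 32, 4]  score +0 (running 0)
col 1: [32, 32, 0, 64] -> [64, 64, 0, 0]  score +64 (running 64)
col 2: [4, 8, 32, 0] -> [4, 8, 32, 0]  score +0 (running 64)
col 3: [0, 64, 64, 64] -> [128, 64, 0, 0]  score +128 (running 192)
Board after move:
  4  64   4 128
 64  64   8  64
 32   0  32   0
  4   0   0   0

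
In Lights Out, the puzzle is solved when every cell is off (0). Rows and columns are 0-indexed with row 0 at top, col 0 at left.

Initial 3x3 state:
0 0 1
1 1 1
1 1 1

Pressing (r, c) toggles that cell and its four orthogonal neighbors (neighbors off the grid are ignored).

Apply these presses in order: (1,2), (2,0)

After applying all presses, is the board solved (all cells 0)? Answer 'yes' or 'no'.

Answer: yes

Derivation:
After press 1 at (1,2):
0 0 0
1 0 0
1 1 0

After press 2 at (2,0):
0 0 0
0 0 0
0 0 0

Lights still on: 0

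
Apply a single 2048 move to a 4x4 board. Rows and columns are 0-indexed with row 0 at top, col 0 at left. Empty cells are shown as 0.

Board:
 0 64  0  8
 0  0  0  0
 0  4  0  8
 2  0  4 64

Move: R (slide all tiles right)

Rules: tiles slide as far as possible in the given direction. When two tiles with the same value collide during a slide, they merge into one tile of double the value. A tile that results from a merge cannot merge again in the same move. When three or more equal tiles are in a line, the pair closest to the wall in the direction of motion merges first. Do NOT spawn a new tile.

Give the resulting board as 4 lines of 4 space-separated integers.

Slide right:
row 0: [0, 64, 0, 8] -> [0, 0, 64, 8]
row 1: [0, 0, 0, 0] -> [0, 0, 0, 0]
row 2: [0, 4, 0, 8] -> [0, 0, 4, 8]
row 3: [2, 0, 4, 64] -> [0, 2, 4, 64]

Answer:  0  0 64  8
 0  0  0  0
 0  0  4  8
 0  2  4 64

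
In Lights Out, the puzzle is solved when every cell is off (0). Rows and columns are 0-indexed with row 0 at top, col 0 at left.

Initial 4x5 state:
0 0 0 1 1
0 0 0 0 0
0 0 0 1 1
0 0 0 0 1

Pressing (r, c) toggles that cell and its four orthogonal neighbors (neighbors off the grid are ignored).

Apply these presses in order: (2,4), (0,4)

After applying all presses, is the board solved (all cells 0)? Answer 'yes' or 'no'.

Answer: yes

Derivation:
After press 1 at (2,4):
0 0 0 1 1
0 0 0 0 1
0 0 0 0 0
0 0 0 0 0

After press 2 at (0,4):
0 0 0 0 0
0 0 0 0 0
0 0 0 0 0
0 0 0 0 0

Lights still on: 0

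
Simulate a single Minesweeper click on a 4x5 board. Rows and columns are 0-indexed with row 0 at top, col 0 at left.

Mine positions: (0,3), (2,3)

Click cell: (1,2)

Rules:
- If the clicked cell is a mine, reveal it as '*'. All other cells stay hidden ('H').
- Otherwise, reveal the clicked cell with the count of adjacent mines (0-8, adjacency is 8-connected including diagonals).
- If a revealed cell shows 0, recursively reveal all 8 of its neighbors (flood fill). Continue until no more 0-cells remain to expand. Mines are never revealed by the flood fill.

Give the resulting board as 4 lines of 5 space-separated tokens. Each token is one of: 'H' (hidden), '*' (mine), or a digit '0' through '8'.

H H H H H
H H 2 H H
H H H H H
H H H H H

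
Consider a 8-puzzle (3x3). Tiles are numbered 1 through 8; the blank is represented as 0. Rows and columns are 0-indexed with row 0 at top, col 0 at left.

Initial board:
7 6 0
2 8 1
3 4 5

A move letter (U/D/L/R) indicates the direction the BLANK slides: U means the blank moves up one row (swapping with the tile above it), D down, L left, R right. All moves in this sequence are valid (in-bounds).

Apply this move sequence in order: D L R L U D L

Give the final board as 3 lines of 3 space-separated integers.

After move 1 (D):
7 6 1
2 8 0
3 4 5

After move 2 (L):
7 6 1
2 0 8
3 4 5

After move 3 (R):
7 6 1
2 8 0
3 4 5

After move 4 (L):
7 6 1
2 0 8
3 4 5

After move 5 (U):
7 0 1
2 6 8
3 4 5

After move 6 (D):
7 6 1
2 0 8
3 4 5

After move 7 (L):
7 6 1
0 2 8
3 4 5

Answer: 7 6 1
0 2 8
3 4 5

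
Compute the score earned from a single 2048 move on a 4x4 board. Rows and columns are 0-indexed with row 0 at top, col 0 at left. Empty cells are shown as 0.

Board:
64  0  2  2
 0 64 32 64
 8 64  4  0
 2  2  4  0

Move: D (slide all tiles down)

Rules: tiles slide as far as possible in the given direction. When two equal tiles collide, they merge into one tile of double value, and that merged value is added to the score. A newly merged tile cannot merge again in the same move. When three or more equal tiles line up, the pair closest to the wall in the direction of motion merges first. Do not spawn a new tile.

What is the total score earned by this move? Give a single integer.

Answer: 136

Derivation:
Slide down:
col 0: [64, 0, 8, 2] -> [0, 64, 8, 2]  score +0 (running 0)
col 1: [0, 64, 64, 2] -> [0, 0, 128, 2]  score +128 (running 128)
col 2: [2, 32, 4, 4] -> [0, 2, 32, 8]  score +8 (running 136)
col 3: [2, 64, 0, 0] -> [0, 0, 2, 64]  score +0 (running 136)
Board after move:
  0   0   0   0
 64   0   2   0
  8 128  32   2
  2   2   8  64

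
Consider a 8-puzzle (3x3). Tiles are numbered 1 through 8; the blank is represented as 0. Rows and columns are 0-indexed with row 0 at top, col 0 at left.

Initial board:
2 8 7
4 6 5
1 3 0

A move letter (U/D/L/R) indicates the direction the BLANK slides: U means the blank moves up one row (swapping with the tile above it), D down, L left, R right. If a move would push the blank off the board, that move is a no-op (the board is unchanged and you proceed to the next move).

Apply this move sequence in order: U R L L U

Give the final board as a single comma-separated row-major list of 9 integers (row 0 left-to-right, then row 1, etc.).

After move 1 (U):
2 8 7
4 6 0
1 3 5

After move 2 (R):
2 8 7
4 6 0
1 3 5

After move 3 (L):
2 8 7
4 0 6
1 3 5

After move 4 (L):
2 8 7
0 4 6
1 3 5

After move 5 (U):
0 8 7
2 4 6
1 3 5

Answer: 0, 8, 7, 2, 4, 6, 1, 3, 5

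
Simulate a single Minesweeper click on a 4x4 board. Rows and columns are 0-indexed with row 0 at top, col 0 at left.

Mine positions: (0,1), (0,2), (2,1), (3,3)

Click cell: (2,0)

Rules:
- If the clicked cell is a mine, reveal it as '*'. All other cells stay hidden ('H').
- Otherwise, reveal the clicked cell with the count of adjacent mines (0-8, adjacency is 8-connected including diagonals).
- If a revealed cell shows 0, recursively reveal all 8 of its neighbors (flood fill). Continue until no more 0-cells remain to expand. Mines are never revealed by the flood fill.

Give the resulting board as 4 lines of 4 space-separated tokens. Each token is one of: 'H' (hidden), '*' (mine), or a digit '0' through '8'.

H H H H
H H H H
1 H H H
H H H H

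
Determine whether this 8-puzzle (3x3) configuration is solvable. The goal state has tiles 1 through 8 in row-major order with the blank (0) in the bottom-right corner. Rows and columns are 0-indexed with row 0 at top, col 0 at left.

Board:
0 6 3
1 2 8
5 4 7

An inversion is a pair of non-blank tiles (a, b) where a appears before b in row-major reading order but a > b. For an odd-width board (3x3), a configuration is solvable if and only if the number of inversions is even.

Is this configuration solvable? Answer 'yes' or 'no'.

Answer: no

Derivation:
Inversions (pairs i<j in row-major order where tile[i] > tile[j] > 0): 11
11 is odd, so the puzzle is not solvable.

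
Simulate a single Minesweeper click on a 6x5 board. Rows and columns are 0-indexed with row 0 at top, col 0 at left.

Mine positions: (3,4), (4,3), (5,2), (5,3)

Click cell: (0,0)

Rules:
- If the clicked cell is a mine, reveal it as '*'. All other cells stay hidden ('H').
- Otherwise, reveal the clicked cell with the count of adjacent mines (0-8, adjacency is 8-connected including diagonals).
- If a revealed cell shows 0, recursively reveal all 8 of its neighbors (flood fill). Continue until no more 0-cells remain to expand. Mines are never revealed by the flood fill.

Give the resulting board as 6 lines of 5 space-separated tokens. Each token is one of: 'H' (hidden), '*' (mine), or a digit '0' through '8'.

0 0 0 0 0
0 0 0 0 0
0 0 0 1 1
0 0 1 2 H
0 1 3 H H
0 1 H H H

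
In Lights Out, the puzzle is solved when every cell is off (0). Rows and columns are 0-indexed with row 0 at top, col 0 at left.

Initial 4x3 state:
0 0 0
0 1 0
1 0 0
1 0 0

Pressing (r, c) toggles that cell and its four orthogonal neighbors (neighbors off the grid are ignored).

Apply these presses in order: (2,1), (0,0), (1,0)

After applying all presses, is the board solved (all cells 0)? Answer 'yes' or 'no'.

After press 1 at (2,1):
0 0 0
0 0 0
0 1 1
1 1 0

After press 2 at (0,0):
1 1 0
1 0 0
0 1 1
1 1 0

After press 3 at (1,0):
0 1 0
0 1 0
1 1 1
1 1 0

Lights still on: 7

Answer: no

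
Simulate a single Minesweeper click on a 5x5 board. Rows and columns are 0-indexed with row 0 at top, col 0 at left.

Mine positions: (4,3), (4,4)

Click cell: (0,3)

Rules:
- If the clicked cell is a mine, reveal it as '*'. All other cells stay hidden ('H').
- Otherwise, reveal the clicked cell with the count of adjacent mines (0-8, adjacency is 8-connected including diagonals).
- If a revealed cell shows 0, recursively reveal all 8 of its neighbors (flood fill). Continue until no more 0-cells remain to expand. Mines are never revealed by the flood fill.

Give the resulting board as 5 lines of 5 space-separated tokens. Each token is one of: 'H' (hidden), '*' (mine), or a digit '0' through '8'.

0 0 0 0 0
0 0 0 0 0
0 0 0 0 0
0 0 1 2 2
0 0 1 H H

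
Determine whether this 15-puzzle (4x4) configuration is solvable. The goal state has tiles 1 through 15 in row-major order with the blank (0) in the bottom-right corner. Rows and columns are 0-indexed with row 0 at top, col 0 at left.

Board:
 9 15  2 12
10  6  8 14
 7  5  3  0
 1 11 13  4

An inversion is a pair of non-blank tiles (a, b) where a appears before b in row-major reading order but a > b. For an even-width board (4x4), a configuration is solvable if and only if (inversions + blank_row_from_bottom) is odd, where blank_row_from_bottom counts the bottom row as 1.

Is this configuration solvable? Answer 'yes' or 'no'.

Inversions: 64
Blank is in row 2 (0-indexed from top), which is row 2 counting from the bottom (bottom = 1).
64 + 2 = 66, which is even, so the puzzle is not solvable.

Answer: no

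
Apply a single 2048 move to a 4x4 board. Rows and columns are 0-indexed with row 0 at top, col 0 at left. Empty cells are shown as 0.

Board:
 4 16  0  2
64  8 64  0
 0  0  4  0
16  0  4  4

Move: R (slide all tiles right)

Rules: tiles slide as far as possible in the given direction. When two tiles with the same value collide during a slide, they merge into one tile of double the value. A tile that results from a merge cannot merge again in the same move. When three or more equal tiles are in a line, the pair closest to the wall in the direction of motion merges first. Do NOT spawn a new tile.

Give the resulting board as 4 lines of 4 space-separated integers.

Answer:  0  4 16  2
 0 64  8 64
 0  0  0  4
 0  0 16  8

Derivation:
Slide right:
row 0: [4, 16, 0, 2] -> [0, 4, 16, 2]
row 1: [64, 8, 64, 0] -> [0, 64, 8, 64]
row 2: [0, 0, 4, 0] -> [0, 0, 0, 4]
row 3: [16, 0, 4, 4] -> [0, 0, 16, 8]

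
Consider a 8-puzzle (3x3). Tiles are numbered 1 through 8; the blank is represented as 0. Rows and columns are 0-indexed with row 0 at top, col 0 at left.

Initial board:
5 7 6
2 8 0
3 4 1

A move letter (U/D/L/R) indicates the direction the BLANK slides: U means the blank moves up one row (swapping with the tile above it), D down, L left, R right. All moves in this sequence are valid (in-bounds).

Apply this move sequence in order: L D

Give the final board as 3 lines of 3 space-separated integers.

After move 1 (L):
5 7 6
2 0 8
3 4 1

After move 2 (D):
5 7 6
2 4 8
3 0 1

Answer: 5 7 6
2 4 8
3 0 1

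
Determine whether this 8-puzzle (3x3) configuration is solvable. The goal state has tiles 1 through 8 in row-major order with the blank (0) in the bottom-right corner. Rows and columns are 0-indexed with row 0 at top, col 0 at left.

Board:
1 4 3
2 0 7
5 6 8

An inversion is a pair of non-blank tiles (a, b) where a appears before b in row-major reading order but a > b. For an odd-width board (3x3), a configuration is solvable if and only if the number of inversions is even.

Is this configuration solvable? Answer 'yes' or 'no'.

Inversions (pairs i<j in row-major order where tile[i] > tile[j] > 0): 5
5 is odd, so the puzzle is not solvable.

Answer: no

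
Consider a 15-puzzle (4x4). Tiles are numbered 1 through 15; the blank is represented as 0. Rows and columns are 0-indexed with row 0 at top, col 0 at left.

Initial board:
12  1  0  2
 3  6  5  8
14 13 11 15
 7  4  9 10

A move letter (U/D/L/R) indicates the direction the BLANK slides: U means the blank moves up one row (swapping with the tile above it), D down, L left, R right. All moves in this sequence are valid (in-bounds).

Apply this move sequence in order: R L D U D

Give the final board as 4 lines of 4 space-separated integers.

Answer: 12  1  5  2
 3  6  0  8
14 13 11 15
 7  4  9 10

Derivation:
After move 1 (R):
12  1  2  0
 3  6  5  8
14 13 11 15
 7  4  9 10

After move 2 (L):
12  1  0  2
 3  6  5  8
14 13 11 15
 7  4  9 10

After move 3 (D):
12  1  5  2
 3  6  0  8
14 13 11 15
 7  4  9 10

After move 4 (U):
12  1  0  2
 3  6  5  8
14 13 11 15
 7  4  9 10

After move 5 (D):
12  1  5  2
 3  6  0  8
14 13 11 15
 7  4  9 10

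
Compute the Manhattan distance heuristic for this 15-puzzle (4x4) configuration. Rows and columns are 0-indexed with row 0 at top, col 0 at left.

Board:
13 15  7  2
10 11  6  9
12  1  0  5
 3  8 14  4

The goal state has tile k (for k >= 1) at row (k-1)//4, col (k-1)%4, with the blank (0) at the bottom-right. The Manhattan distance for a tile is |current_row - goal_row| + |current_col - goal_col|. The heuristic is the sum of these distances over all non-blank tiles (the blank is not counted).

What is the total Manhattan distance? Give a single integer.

Tile 13: (0,0)->(3,0) = 3
Tile 15: (0,1)->(3,2) = 4
Tile 7: (0,2)->(1,2) = 1
Tile 2: (0,3)->(0,1) = 2
Tile 10: (1,0)->(2,1) = 2
Tile 11: (1,1)->(2,2) = 2
Tile 6: (1,2)->(1,1) = 1
Tile 9: (1,3)->(2,0) = 4
Tile 12: (2,0)->(2,3) = 3
Tile 1: (2,1)->(0,0) = 3
Tile 5: (2,3)->(1,0) = 4
Tile 3: (3,0)->(0,2) = 5
Tile 8: (3,1)->(1,3) = 4
Tile 14: (3,2)->(3,1) = 1
Tile 4: (3,3)->(0,3) = 3
Sum: 3 + 4 + 1 + 2 + 2 + 2 + 1 + 4 + 3 + 3 + 4 + 5 + 4 + 1 + 3 = 42

Answer: 42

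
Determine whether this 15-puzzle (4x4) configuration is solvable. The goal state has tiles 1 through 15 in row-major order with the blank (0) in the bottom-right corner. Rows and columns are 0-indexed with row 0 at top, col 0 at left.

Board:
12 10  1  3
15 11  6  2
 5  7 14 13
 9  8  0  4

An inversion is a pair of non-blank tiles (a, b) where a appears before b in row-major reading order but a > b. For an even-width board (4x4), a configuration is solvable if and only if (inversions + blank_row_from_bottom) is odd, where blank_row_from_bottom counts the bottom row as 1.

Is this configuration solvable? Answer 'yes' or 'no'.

Answer: no

Derivation:
Inversions: 53
Blank is in row 3 (0-indexed from top), which is row 1 counting from the bottom (bottom = 1).
53 + 1 = 54, which is even, so the puzzle is not solvable.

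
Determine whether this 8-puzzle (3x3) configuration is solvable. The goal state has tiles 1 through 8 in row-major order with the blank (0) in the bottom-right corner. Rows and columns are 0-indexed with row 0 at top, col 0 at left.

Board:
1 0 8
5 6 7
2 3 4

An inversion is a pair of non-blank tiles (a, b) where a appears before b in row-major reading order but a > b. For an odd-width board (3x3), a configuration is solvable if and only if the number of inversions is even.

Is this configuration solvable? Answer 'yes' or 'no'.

Answer: no

Derivation:
Inversions (pairs i<j in row-major order where tile[i] > tile[j] > 0): 15
15 is odd, so the puzzle is not solvable.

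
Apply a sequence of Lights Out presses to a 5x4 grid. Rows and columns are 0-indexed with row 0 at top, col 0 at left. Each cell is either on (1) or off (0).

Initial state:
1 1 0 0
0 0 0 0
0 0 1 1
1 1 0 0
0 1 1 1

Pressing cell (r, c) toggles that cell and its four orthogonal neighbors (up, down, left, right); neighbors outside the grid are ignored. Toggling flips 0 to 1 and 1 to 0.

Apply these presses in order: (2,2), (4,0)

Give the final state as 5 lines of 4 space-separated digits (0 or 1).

Answer: 1 1 0 0
0 0 1 0
0 1 0 0
0 1 1 0
1 0 1 1

Derivation:
After press 1 at (2,2):
1 1 0 0
0 0 1 0
0 1 0 0
1 1 1 0
0 1 1 1

After press 2 at (4,0):
1 1 0 0
0 0 1 0
0 1 0 0
0 1 1 0
1 0 1 1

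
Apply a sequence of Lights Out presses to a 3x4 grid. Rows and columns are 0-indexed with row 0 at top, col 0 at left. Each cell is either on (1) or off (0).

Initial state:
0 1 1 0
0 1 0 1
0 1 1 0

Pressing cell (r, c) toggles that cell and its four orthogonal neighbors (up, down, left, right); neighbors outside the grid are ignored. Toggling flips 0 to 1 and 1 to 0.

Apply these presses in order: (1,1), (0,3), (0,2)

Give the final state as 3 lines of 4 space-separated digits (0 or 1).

After press 1 at (1,1):
0 0 1 0
1 0 1 1
0 0 1 0

After press 2 at (0,3):
0 0 0 1
1 0 1 0
0 0 1 0

After press 3 at (0,2):
0 1 1 0
1 0 0 0
0 0 1 0

Answer: 0 1 1 0
1 0 0 0
0 0 1 0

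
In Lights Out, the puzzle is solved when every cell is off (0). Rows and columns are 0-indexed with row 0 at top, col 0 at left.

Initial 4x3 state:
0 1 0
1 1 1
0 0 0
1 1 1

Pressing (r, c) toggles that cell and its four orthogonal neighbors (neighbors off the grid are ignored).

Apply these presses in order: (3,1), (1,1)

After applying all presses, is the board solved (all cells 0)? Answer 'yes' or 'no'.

Answer: yes

Derivation:
After press 1 at (3,1):
0 1 0
1 1 1
0 1 0
0 0 0

After press 2 at (1,1):
0 0 0
0 0 0
0 0 0
0 0 0

Lights still on: 0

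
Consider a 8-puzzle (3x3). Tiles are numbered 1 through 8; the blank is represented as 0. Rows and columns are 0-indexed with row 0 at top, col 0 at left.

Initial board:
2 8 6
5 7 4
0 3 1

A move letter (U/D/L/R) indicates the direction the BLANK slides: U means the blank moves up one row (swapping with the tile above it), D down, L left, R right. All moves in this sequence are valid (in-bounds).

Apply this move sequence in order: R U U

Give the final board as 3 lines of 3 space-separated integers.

Answer: 2 0 6
5 8 4
3 7 1

Derivation:
After move 1 (R):
2 8 6
5 7 4
3 0 1

After move 2 (U):
2 8 6
5 0 4
3 7 1

After move 3 (U):
2 0 6
5 8 4
3 7 1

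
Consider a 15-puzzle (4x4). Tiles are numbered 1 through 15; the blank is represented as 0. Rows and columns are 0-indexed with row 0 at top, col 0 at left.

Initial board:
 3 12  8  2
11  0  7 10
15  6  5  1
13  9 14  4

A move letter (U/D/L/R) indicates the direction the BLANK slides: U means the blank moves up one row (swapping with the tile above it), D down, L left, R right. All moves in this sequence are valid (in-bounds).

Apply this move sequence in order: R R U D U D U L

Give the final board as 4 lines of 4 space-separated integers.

After move 1 (R):
 3 12  8  2
11  7  0 10
15  6  5  1
13  9 14  4

After move 2 (R):
 3 12  8  2
11  7 10  0
15  6  5  1
13  9 14  4

After move 3 (U):
 3 12  8  0
11  7 10  2
15  6  5  1
13  9 14  4

After move 4 (D):
 3 12  8  2
11  7 10  0
15  6  5  1
13  9 14  4

After move 5 (U):
 3 12  8  0
11  7 10  2
15  6  5  1
13  9 14  4

After move 6 (D):
 3 12  8  2
11  7 10  0
15  6  5  1
13  9 14  4

After move 7 (U):
 3 12  8  0
11  7 10  2
15  6  5  1
13  9 14  4

After move 8 (L):
 3 12  0  8
11  7 10  2
15  6  5  1
13  9 14  4

Answer:  3 12  0  8
11  7 10  2
15  6  5  1
13  9 14  4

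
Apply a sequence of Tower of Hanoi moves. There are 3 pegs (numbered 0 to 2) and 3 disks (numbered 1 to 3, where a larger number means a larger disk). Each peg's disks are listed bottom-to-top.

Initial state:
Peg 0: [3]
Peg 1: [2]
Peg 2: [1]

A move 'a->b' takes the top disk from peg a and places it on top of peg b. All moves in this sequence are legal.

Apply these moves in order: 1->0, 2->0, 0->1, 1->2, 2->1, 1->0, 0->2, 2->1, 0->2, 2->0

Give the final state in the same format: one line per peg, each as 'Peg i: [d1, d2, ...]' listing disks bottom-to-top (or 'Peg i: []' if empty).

After move 1 (1->0):
Peg 0: [3, 2]
Peg 1: []
Peg 2: [1]

After move 2 (2->0):
Peg 0: [3, 2, 1]
Peg 1: []
Peg 2: []

After move 3 (0->1):
Peg 0: [3, 2]
Peg 1: [1]
Peg 2: []

After move 4 (1->2):
Peg 0: [3, 2]
Peg 1: []
Peg 2: [1]

After move 5 (2->1):
Peg 0: [3, 2]
Peg 1: [1]
Peg 2: []

After move 6 (1->0):
Peg 0: [3, 2, 1]
Peg 1: []
Peg 2: []

After move 7 (0->2):
Peg 0: [3, 2]
Peg 1: []
Peg 2: [1]

After move 8 (2->1):
Peg 0: [3, 2]
Peg 1: [1]
Peg 2: []

After move 9 (0->2):
Peg 0: [3]
Peg 1: [1]
Peg 2: [2]

After move 10 (2->0):
Peg 0: [3, 2]
Peg 1: [1]
Peg 2: []

Answer: Peg 0: [3, 2]
Peg 1: [1]
Peg 2: []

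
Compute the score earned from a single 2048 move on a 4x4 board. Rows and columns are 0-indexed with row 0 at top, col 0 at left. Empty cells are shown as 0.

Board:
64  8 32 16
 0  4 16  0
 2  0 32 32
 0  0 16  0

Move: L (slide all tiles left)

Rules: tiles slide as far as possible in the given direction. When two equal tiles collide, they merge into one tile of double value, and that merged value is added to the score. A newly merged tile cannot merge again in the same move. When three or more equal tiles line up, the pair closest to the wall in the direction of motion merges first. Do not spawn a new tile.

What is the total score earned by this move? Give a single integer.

Slide left:
row 0: [64, 8, 32, 16] -> [64, 8, 32, 16]  score +0 (running 0)
row 1: [0, 4, 16, 0] -> [4, 16, 0, 0]  score +0 (running 0)
row 2: [2, 0, 32, 32] -> [2, 64, 0, 0]  score +64 (running 64)
row 3: [0, 0, 16, 0] -> [16, 0, 0, 0]  score +0 (running 64)
Board after move:
64  8 32 16
 4 16  0  0
 2 64  0  0
16  0  0  0

Answer: 64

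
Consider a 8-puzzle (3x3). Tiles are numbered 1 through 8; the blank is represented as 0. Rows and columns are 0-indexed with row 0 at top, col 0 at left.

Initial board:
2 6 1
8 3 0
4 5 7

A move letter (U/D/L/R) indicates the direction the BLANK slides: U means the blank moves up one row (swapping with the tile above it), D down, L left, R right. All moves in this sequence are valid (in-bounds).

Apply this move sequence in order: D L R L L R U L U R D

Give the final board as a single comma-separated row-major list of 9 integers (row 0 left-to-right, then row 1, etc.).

After move 1 (D):
2 6 1
8 3 7
4 5 0

After move 2 (L):
2 6 1
8 3 7
4 0 5

After move 3 (R):
2 6 1
8 3 7
4 5 0

After move 4 (L):
2 6 1
8 3 7
4 0 5

After move 5 (L):
2 6 1
8 3 7
0 4 5

After move 6 (R):
2 6 1
8 3 7
4 0 5

After move 7 (U):
2 6 1
8 0 7
4 3 5

After move 8 (L):
2 6 1
0 8 7
4 3 5

After move 9 (U):
0 6 1
2 8 7
4 3 5

After move 10 (R):
6 0 1
2 8 7
4 3 5

After move 11 (D):
6 8 1
2 0 7
4 3 5

Answer: 6, 8, 1, 2, 0, 7, 4, 3, 5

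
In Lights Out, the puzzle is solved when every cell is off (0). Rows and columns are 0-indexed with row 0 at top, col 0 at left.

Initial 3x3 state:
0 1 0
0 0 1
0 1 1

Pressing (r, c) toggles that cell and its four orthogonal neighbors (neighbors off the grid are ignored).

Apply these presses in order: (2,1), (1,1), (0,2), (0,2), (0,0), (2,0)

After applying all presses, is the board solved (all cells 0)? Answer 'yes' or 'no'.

Answer: no

Derivation:
After press 1 at (2,1):
0 1 0
0 1 1
1 0 0

After press 2 at (1,1):
0 0 0
1 0 0
1 1 0

After press 3 at (0,2):
0 1 1
1 0 1
1 1 0

After press 4 at (0,2):
0 0 0
1 0 0
1 1 0

After press 5 at (0,0):
1 1 0
0 0 0
1 1 0

After press 6 at (2,0):
1 1 0
1 0 0
0 0 0

Lights still on: 3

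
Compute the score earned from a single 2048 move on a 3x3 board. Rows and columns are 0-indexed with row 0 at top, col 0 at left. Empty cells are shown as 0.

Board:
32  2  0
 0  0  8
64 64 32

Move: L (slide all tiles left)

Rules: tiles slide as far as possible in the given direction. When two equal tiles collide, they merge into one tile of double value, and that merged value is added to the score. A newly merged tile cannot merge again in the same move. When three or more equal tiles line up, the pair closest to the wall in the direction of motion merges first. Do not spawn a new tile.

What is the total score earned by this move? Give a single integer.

Answer: 128

Derivation:
Slide left:
row 0: [32, 2, 0] -> [32, 2, 0]  score +0 (running 0)
row 1: [0, 0, 8] -> [8, 0, 0]  score +0 (running 0)
row 2: [64, 64, 32] -> [128, 32, 0]  score +128 (running 128)
Board after move:
 32   2   0
  8   0   0
128  32   0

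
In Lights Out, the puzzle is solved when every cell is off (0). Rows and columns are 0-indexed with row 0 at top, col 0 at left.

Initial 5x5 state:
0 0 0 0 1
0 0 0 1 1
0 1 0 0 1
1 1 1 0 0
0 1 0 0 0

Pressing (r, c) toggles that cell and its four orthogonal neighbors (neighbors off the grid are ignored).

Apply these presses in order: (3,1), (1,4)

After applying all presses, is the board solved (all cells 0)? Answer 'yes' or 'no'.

After press 1 at (3,1):
0 0 0 0 1
0 0 0 1 1
0 0 0 0 1
0 0 0 0 0
0 0 0 0 0

After press 2 at (1,4):
0 0 0 0 0
0 0 0 0 0
0 0 0 0 0
0 0 0 0 0
0 0 0 0 0

Lights still on: 0

Answer: yes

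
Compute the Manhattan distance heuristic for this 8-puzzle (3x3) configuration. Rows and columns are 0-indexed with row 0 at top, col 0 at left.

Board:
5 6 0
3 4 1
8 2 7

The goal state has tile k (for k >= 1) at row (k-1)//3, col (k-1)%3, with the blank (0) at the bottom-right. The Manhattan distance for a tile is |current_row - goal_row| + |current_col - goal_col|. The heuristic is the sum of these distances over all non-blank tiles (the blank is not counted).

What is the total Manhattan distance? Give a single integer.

Answer: 16

Derivation:
Tile 5: at (0,0), goal (1,1), distance |0-1|+|0-1| = 2
Tile 6: at (0,1), goal (1,2), distance |0-1|+|1-2| = 2
Tile 3: at (1,0), goal (0,2), distance |1-0|+|0-2| = 3
Tile 4: at (1,1), goal (1,0), distance |1-1|+|1-0| = 1
Tile 1: at (1,2), goal (0,0), distance |1-0|+|2-0| = 3
Tile 8: at (2,0), goal (2,1), distance |2-2|+|0-1| = 1
Tile 2: at (2,1), goal (0,1), distance |2-0|+|1-1| = 2
Tile 7: at (2,2), goal (2,0), distance |2-2|+|2-0| = 2
Sum: 2 + 2 + 3 + 1 + 3 + 1 + 2 + 2 = 16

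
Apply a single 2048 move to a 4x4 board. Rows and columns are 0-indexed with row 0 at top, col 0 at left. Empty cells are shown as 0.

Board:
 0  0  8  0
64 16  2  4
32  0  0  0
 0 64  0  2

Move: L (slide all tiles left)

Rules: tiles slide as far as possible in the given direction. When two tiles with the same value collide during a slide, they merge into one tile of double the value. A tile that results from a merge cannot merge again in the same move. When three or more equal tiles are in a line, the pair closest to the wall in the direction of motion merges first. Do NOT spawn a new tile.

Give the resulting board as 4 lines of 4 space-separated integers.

Slide left:
row 0: [0, 0, 8, 0] -> [8, 0, 0, 0]
row 1: [64, 16, 2, 4] -> [64, 16, 2, 4]
row 2: [32, 0, 0, 0] -> [32, 0, 0, 0]
row 3: [0, 64, 0, 2] -> [64, 2, 0, 0]

Answer:  8  0  0  0
64 16  2  4
32  0  0  0
64  2  0  0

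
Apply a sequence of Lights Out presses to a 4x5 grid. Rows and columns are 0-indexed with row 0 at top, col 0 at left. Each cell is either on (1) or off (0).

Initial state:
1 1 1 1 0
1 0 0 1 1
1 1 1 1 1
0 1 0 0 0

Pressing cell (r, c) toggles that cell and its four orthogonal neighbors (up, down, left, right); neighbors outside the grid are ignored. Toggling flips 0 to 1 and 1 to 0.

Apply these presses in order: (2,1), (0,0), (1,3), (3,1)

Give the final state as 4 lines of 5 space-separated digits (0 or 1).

Answer: 0 0 1 0 0
0 1 1 0 0
0 1 0 0 1
1 1 1 0 0

Derivation:
After press 1 at (2,1):
1 1 1 1 0
1 1 0 1 1
0 0 0 1 1
0 0 0 0 0

After press 2 at (0,0):
0 0 1 1 0
0 1 0 1 1
0 0 0 1 1
0 0 0 0 0

After press 3 at (1,3):
0 0 1 0 0
0 1 1 0 0
0 0 0 0 1
0 0 0 0 0

After press 4 at (3,1):
0 0 1 0 0
0 1 1 0 0
0 1 0 0 1
1 1 1 0 0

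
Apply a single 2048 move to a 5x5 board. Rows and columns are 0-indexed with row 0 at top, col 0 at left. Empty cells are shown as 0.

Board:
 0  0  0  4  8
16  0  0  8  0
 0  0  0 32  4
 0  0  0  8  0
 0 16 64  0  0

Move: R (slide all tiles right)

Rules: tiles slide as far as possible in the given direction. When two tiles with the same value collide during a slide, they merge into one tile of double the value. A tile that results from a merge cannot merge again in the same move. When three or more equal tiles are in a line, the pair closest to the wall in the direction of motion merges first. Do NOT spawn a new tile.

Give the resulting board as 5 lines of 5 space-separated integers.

Answer:  0  0  0  4  8
 0  0  0 16  8
 0  0  0 32  4
 0  0  0  0  8
 0  0  0 16 64

Derivation:
Slide right:
row 0: [0, 0, 0, 4, 8] -> [0, 0, 0, 4, 8]
row 1: [16, 0, 0, 8, 0] -> [0, 0, 0, 16, 8]
row 2: [0, 0, 0, 32, 4] -> [0, 0, 0, 32, 4]
row 3: [0, 0, 0, 8, 0] -> [0, 0, 0, 0, 8]
row 4: [0, 16, 64, 0, 0] -> [0, 0, 0, 16, 64]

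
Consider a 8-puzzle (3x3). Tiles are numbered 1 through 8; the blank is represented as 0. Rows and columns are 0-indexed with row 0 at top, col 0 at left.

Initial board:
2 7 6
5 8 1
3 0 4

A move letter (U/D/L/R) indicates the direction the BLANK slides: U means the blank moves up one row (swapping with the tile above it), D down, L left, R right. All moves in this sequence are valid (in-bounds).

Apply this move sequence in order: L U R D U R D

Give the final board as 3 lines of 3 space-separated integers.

After move 1 (L):
2 7 6
5 8 1
0 3 4

After move 2 (U):
2 7 6
0 8 1
5 3 4

After move 3 (R):
2 7 6
8 0 1
5 3 4

After move 4 (D):
2 7 6
8 3 1
5 0 4

After move 5 (U):
2 7 6
8 0 1
5 3 4

After move 6 (R):
2 7 6
8 1 0
5 3 4

After move 7 (D):
2 7 6
8 1 4
5 3 0

Answer: 2 7 6
8 1 4
5 3 0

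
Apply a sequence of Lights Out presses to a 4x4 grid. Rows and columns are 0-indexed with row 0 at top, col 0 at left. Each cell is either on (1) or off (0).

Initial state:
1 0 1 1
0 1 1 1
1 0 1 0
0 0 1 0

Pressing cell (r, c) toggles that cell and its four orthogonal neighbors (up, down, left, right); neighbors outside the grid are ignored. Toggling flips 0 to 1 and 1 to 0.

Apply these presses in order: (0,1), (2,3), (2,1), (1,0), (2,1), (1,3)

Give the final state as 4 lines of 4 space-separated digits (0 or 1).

Answer: 1 1 0 0
1 1 0 1
0 0 0 0
0 0 1 1

Derivation:
After press 1 at (0,1):
0 1 0 1
0 0 1 1
1 0 1 0
0 0 1 0

After press 2 at (2,3):
0 1 0 1
0 0 1 0
1 0 0 1
0 0 1 1

After press 3 at (2,1):
0 1 0 1
0 1 1 0
0 1 1 1
0 1 1 1

After press 4 at (1,0):
1 1 0 1
1 0 1 0
1 1 1 1
0 1 1 1

After press 5 at (2,1):
1 1 0 1
1 1 1 0
0 0 0 1
0 0 1 1

After press 6 at (1,3):
1 1 0 0
1 1 0 1
0 0 0 0
0 0 1 1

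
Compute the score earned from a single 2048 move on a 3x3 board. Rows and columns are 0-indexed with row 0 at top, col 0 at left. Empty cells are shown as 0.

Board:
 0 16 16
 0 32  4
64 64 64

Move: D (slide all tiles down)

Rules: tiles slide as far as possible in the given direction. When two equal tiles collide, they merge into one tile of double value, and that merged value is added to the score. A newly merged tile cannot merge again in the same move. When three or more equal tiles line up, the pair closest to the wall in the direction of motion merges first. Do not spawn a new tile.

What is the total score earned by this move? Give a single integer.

Answer: 0

Derivation:
Slide down:
col 0: [0, 0, 64] -> [0, 0, 64]  score +0 (running 0)
col 1: [16, 32, 64] -> [16, 32, 64]  score +0 (running 0)
col 2: [16, 4, 64] -> [16, 4, 64]  score +0 (running 0)
Board after move:
 0 16 16
 0 32  4
64 64 64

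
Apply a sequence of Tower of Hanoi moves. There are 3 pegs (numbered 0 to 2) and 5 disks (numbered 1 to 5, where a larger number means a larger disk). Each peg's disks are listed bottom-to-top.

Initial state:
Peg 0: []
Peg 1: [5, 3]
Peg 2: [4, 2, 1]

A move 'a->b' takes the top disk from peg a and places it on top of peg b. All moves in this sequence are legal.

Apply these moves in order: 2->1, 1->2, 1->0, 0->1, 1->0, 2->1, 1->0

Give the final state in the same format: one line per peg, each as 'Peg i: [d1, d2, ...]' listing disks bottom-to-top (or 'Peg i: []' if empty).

After move 1 (2->1):
Peg 0: []
Peg 1: [5, 3, 1]
Peg 2: [4, 2]

After move 2 (1->2):
Peg 0: []
Peg 1: [5, 3]
Peg 2: [4, 2, 1]

After move 3 (1->0):
Peg 0: [3]
Peg 1: [5]
Peg 2: [4, 2, 1]

After move 4 (0->1):
Peg 0: []
Peg 1: [5, 3]
Peg 2: [4, 2, 1]

After move 5 (1->0):
Peg 0: [3]
Peg 1: [5]
Peg 2: [4, 2, 1]

After move 6 (2->1):
Peg 0: [3]
Peg 1: [5, 1]
Peg 2: [4, 2]

After move 7 (1->0):
Peg 0: [3, 1]
Peg 1: [5]
Peg 2: [4, 2]

Answer: Peg 0: [3, 1]
Peg 1: [5]
Peg 2: [4, 2]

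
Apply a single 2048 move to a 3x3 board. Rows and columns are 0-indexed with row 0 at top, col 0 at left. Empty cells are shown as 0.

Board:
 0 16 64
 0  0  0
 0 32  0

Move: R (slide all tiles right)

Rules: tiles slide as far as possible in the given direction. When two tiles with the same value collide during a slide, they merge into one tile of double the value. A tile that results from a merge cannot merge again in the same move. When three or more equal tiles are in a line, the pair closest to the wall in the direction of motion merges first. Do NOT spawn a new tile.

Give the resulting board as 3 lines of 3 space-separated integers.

Answer:  0 16 64
 0  0  0
 0  0 32

Derivation:
Slide right:
row 0: [0, 16, 64] -> [0, 16, 64]
row 1: [0, 0, 0] -> [0, 0, 0]
row 2: [0, 32, 0] -> [0, 0, 32]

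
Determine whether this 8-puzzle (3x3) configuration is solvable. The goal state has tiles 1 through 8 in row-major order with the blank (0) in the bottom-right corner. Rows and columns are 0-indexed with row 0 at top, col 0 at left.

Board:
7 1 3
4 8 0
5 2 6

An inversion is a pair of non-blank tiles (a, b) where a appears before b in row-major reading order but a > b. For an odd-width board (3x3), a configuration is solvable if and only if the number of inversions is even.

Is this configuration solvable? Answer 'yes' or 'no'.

Answer: yes

Derivation:
Inversions (pairs i<j in row-major order where tile[i] > tile[j] > 0): 12
12 is even, so the puzzle is solvable.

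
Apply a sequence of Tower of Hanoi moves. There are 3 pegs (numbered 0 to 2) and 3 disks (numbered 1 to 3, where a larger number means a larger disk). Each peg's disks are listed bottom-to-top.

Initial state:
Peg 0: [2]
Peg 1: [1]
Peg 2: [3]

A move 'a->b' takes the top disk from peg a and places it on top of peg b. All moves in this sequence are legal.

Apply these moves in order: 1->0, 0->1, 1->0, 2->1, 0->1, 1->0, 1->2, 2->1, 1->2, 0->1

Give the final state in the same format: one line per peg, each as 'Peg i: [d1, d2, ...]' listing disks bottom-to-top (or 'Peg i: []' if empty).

After move 1 (1->0):
Peg 0: [2, 1]
Peg 1: []
Peg 2: [3]

After move 2 (0->1):
Peg 0: [2]
Peg 1: [1]
Peg 2: [3]

After move 3 (1->0):
Peg 0: [2, 1]
Peg 1: []
Peg 2: [3]

After move 4 (2->1):
Peg 0: [2, 1]
Peg 1: [3]
Peg 2: []

After move 5 (0->1):
Peg 0: [2]
Peg 1: [3, 1]
Peg 2: []

After move 6 (1->0):
Peg 0: [2, 1]
Peg 1: [3]
Peg 2: []

After move 7 (1->2):
Peg 0: [2, 1]
Peg 1: []
Peg 2: [3]

After move 8 (2->1):
Peg 0: [2, 1]
Peg 1: [3]
Peg 2: []

After move 9 (1->2):
Peg 0: [2, 1]
Peg 1: []
Peg 2: [3]

After move 10 (0->1):
Peg 0: [2]
Peg 1: [1]
Peg 2: [3]

Answer: Peg 0: [2]
Peg 1: [1]
Peg 2: [3]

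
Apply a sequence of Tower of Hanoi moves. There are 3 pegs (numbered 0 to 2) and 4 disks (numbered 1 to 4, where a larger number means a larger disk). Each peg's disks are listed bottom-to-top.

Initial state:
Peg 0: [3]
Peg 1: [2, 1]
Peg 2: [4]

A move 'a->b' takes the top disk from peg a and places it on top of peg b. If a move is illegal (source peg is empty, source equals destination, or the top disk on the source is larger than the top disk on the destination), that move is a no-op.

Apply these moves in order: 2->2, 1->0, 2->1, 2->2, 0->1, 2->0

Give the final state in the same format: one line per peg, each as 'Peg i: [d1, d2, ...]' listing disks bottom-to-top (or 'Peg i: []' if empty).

After move 1 (2->2):
Peg 0: [3]
Peg 1: [2, 1]
Peg 2: [4]

After move 2 (1->0):
Peg 0: [3, 1]
Peg 1: [2]
Peg 2: [4]

After move 3 (2->1):
Peg 0: [3, 1]
Peg 1: [2]
Peg 2: [4]

After move 4 (2->2):
Peg 0: [3, 1]
Peg 1: [2]
Peg 2: [4]

After move 5 (0->1):
Peg 0: [3]
Peg 1: [2, 1]
Peg 2: [4]

After move 6 (2->0):
Peg 0: [3]
Peg 1: [2, 1]
Peg 2: [4]

Answer: Peg 0: [3]
Peg 1: [2, 1]
Peg 2: [4]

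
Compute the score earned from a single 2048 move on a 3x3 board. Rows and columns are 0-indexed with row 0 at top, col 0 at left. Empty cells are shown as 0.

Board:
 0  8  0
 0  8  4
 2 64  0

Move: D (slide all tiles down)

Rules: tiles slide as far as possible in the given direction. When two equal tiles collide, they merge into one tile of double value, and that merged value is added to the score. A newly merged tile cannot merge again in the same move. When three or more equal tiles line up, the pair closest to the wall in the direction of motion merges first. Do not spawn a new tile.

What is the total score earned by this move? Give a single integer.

Slide down:
col 0: [0, 0, 2] -> [0, 0, 2]  score +0 (running 0)
col 1: [8, 8, 64] -> [0, 16, 64]  score +16 (running 16)
col 2: [0, 4, 0] -> [0, 0, 4]  score +0 (running 16)
Board after move:
 0  0  0
 0 16  0
 2 64  4

Answer: 16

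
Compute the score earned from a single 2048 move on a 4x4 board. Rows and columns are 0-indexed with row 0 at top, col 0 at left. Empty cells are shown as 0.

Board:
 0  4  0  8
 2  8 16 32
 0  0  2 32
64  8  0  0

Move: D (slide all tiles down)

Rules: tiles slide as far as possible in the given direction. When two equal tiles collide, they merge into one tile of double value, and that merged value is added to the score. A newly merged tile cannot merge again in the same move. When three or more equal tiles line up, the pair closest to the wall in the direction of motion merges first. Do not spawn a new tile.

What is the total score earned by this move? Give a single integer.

Slide down:
col 0: [0, 2, 0, 64] -> [0, 0, 2, 64]  score +0 (running 0)
col 1: [4, 8, 0, 8] -> [0, 0, 4, 16]  score +16 (running 16)
col 2: [0, 16, 2, 0] -> [0, 0, 16, 2]  score +0 (running 16)
col 3: [8, 32, 32, 0] -> [0, 0, 8, 64]  score +64 (running 80)
Board after move:
 0  0  0  0
 0  0  0  0
 2  4 16  8
64 16  2 64

Answer: 80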